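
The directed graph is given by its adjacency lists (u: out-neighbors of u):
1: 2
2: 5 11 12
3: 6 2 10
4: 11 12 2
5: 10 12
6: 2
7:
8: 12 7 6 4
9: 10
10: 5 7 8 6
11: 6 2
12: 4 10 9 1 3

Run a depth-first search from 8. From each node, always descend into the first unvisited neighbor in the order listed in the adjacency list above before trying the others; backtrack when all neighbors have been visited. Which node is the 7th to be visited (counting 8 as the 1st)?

5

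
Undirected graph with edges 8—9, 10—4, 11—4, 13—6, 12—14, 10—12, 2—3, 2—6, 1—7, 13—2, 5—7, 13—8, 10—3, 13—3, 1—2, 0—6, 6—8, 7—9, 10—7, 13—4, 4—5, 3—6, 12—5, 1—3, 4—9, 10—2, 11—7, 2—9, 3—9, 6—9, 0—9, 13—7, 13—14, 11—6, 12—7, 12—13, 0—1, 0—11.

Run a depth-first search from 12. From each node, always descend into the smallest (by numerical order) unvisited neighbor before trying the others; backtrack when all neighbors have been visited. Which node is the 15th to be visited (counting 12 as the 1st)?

14

Visit 12
12 → 5
5 → 4
4 → 9
9 → 0
0 → 1
1 → 2
2 → 3
3 → 6
6 → 8
8 → 13
13 → 7
7 → 10
7 → 11
13 → 14

Visit order: 12, 5, 4, 9, 0, 1, 2, 3, 6, 8, 13, 7, 10, 11, 14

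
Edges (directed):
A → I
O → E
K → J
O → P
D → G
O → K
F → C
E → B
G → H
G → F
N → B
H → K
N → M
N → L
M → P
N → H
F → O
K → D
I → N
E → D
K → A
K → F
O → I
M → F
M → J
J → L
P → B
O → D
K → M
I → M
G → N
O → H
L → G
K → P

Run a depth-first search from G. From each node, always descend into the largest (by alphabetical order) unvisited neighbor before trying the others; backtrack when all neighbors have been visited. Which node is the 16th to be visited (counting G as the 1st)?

C

Visit G
G → N
N → M
M → P
P → B
M → J
J → L
M → F
F → O
O → K
K → D
K → A
A → I
O → H
O → E
F → C

Visit order: G, N, M, P, B, J, L, F, O, K, D, A, I, H, E, C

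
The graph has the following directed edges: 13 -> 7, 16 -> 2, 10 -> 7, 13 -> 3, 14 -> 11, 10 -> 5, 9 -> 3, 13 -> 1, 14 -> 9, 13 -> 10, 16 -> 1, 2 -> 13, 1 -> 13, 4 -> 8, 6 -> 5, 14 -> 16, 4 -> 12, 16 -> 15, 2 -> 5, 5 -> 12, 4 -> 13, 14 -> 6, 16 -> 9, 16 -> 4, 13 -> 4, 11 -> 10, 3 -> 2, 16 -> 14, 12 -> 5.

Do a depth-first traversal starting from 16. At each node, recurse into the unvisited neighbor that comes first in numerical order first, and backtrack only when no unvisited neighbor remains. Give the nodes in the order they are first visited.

16 -> 1 -> 13 -> 3 -> 2 -> 5 -> 12 -> 4 -> 8 -> 7 -> 10 -> 9 -> 14 -> 6 -> 11 -> 15

Visit 16
16 → 1
1 → 13
13 → 3
3 → 2
2 → 5
5 → 12
13 → 4
4 → 8
13 → 7
13 → 10
16 → 9
16 → 14
14 → 6
14 → 11
16 → 15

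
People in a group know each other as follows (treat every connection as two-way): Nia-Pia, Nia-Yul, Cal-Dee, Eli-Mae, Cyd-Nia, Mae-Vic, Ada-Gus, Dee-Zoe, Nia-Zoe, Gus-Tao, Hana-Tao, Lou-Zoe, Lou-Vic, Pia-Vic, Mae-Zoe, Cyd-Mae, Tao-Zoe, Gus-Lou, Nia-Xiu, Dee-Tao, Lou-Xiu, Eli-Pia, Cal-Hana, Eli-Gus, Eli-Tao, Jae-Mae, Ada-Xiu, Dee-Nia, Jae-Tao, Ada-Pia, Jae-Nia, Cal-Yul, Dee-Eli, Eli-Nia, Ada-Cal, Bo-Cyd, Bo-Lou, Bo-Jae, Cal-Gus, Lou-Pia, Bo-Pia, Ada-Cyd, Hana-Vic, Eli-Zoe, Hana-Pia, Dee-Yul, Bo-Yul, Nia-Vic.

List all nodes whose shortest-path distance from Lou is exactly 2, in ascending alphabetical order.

Ada, Cal, Cyd, Dee, Eli, Hana, Jae, Mae, Nia, Tao, Yul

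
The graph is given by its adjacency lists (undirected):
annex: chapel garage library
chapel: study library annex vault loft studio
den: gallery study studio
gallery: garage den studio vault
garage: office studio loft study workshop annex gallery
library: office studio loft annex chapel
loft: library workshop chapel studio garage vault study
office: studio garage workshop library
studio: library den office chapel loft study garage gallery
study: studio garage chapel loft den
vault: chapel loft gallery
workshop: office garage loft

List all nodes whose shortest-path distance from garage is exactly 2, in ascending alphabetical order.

Level 0: garage
Level 1: annex, gallery, loft, office, studio, study, workshop
Level 2: chapel, den, library, vault

chapel, den, library, vault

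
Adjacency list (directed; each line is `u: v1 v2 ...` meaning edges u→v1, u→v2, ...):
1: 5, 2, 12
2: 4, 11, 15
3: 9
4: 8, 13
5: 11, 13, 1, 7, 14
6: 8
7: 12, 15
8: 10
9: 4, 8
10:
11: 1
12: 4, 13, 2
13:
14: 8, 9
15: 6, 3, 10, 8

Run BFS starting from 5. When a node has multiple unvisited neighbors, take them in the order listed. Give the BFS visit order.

Visit 5; enqueue 11, 13, 1, 7, 14 → queue [11, 13, 1, 7, 14]
Visit 11 → queue [13, 1, 7, 14]
Visit 13 → queue [1, 7, 14]
Visit 1; enqueue 2, 12 → queue [7, 14, 2, 12]
Visit 7; enqueue 15 → queue [14, 2, 12, 15]
Visit 14; enqueue 8, 9 → queue [2, 12, 15, 8, 9]
Visit 2; enqueue 4 → queue [12, 15, 8, 9, 4]
Visit 12 → queue [15, 8, 9, 4]
Visit 15; enqueue 6, 3, 10 → queue [8, 9, 4, 6, 3, 10]
Visit 8 → queue [9, 4, 6, 3, 10]
Visit 9 → queue [4, 6, 3, 10]
Visit 4 → queue [6, 3, 10]
Visit 6 → queue [3, 10]
Visit 3 → queue [10]
Visit 10 → queue []

5 11 13 1 7 14 2 12 15 8 9 4 6 3 10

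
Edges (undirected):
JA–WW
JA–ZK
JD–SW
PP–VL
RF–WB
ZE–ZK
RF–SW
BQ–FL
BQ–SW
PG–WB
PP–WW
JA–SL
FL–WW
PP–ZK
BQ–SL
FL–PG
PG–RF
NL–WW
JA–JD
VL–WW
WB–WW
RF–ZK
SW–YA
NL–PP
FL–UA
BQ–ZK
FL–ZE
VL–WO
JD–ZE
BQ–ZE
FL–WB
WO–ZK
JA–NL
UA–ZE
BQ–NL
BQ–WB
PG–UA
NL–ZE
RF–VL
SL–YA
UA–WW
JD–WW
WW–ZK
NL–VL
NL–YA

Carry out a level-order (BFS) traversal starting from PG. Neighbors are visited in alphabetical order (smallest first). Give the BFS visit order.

Visit PG; enqueue FL, RF, UA, WB → queue [FL, RF, UA, WB]
Visit FL; enqueue BQ, WW, ZE → queue [RF, UA, WB, BQ, WW, ZE]
Visit RF; enqueue SW, VL, ZK → queue [UA, WB, BQ, WW, ZE, SW, VL, ZK]
Visit UA → queue [WB, BQ, WW, ZE, SW, VL, ZK]
Visit WB → queue [BQ, WW, ZE, SW, VL, ZK]
Visit BQ; enqueue NL, SL → queue [WW, ZE, SW, VL, ZK, NL, SL]
Visit WW; enqueue JA, JD, PP → queue [ZE, SW, VL, ZK, NL, SL, JA, JD, PP]
Visit ZE → queue [SW, VL, ZK, NL, SL, JA, JD, PP]
Visit SW; enqueue YA → queue [VL, ZK, NL, SL, JA, JD, PP, YA]
Visit VL; enqueue WO → queue [ZK, NL, SL, JA, JD, PP, YA, WO]
Visit ZK → queue [NL, SL, JA, JD, PP, YA, WO]
Visit NL → queue [SL, JA, JD, PP, YA, WO]
Visit SL → queue [JA, JD, PP, YA, WO]
Visit JA → queue [JD, PP, YA, WO]
Visit JD → queue [PP, YA, WO]
Visit PP → queue [YA, WO]
Visit YA → queue [WO]
Visit WO → queue []

PG -> FL -> RF -> UA -> WB -> BQ -> WW -> ZE -> SW -> VL -> ZK -> NL -> SL -> JA -> JD -> PP -> YA -> WO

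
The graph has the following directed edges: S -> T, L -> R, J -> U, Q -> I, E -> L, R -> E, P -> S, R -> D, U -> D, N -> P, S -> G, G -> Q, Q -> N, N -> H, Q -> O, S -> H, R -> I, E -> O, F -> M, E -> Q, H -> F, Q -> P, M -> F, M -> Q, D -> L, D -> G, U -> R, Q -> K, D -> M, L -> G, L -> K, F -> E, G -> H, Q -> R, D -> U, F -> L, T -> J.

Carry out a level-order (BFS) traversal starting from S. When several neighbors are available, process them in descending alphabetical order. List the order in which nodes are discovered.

S, T, H, G, J, F, Q, U, M, L, E, R, P, O, N, K, I, D

Visit S; enqueue T, H, G → queue [T, H, G]
Visit T; enqueue J → queue [H, G, J]
Visit H; enqueue F → queue [G, J, F]
Visit G; enqueue Q → queue [J, F, Q]
Visit J; enqueue U → queue [F, Q, U]
Visit F; enqueue M, L, E → queue [Q, U, M, L, E]
Visit Q; enqueue R, P, O, N, K, I → queue [U, M, L, E, R, P, O, N, K, I]
Visit U; enqueue D → queue [M, L, E, R, P, O, N, K, I, D]
Visit M → queue [L, E, R, P, O, N, K, I, D]
Visit L → queue [E, R, P, O, N, K, I, D]
Visit E → queue [R, P, O, N, K, I, D]
Visit R → queue [P, O, N, K, I, D]
Visit P → queue [O, N, K, I, D]
Visit O → queue [N, K, I, D]
Visit N → queue [K, I, D]
Visit K → queue [I, D]
Visit I → queue [D]
Visit D → queue []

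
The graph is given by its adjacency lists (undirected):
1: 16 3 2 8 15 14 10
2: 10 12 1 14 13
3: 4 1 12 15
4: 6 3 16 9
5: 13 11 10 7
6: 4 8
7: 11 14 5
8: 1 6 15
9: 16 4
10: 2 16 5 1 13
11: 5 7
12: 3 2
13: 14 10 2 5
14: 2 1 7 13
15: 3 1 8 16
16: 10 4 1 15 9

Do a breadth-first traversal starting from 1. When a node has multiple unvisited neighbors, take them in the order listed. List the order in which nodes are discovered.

Visit 1; enqueue 16, 3, 2, 8, 15, 14, 10 → queue [16, 3, 2, 8, 15, 14, 10]
Visit 16; enqueue 4, 9 → queue [3, 2, 8, 15, 14, 10, 4, 9]
Visit 3; enqueue 12 → queue [2, 8, 15, 14, 10, 4, 9, 12]
Visit 2; enqueue 13 → queue [8, 15, 14, 10, 4, 9, 12, 13]
Visit 8; enqueue 6 → queue [15, 14, 10, 4, 9, 12, 13, 6]
Visit 15 → queue [14, 10, 4, 9, 12, 13, 6]
Visit 14; enqueue 7 → queue [10, 4, 9, 12, 13, 6, 7]
Visit 10; enqueue 5 → queue [4, 9, 12, 13, 6, 7, 5]
Visit 4 → queue [9, 12, 13, 6, 7, 5]
Visit 9 → queue [12, 13, 6, 7, 5]
Visit 12 → queue [13, 6, 7, 5]
Visit 13 → queue [6, 7, 5]
Visit 6 → queue [7, 5]
Visit 7; enqueue 11 → queue [5, 11]
Visit 5 → queue [11]
Visit 11 → queue []

1, 16, 3, 2, 8, 15, 14, 10, 4, 9, 12, 13, 6, 7, 5, 11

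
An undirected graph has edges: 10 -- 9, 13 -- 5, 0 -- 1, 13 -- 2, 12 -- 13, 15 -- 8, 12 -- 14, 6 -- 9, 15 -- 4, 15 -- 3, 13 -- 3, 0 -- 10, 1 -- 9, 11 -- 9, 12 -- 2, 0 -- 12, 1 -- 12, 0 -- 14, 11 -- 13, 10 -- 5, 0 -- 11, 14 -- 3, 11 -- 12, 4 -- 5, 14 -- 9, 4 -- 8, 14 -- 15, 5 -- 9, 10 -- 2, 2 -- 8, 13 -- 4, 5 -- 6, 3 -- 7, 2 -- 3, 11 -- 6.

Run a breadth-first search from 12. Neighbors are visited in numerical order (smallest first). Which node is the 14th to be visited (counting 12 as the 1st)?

Visit 12; enqueue 0, 1, 2, 11, 13, 14 → queue [0, 1, 2, 11, 13, 14]
Visit 0; enqueue 10 → queue [1, 2, 11, 13, 14, 10]
Visit 1; enqueue 9 → queue [2, 11, 13, 14, 10, 9]
Visit 2; enqueue 3, 8 → queue [11, 13, 14, 10, 9, 3, 8]
Visit 11; enqueue 6 → queue [13, 14, 10, 9, 3, 8, 6]
Visit 13; enqueue 4, 5 → queue [14, 10, 9, 3, 8, 6, 4, 5]
Visit 14; enqueue 15 → queue [10, 9, 3, 8, 6, 4, 5, 15]
Visit 10 → queue [9, 3, 8, 6, 4, 5, 15]
Visit 9 → queue [3, 8, 6, 4, 5, 15]
Visit 3; enqueue 7 → queue [8, 6, 4, 5, 15, 7]
Visit 8 → queue [6, 4, 5, 15, 7]
Visit 6 → queue [4, 5, 15, 7]
Visit 4 → queue [5, 15, 7]
Visit 5 → queue [15, 7]
Visit 15 → queue [7]
Visit 7 → queue []

Visit order: 12, 0, 1, 2, 11, 13, 14, 10, 9, 3, 8, 6, 4, 5, 15, 7

5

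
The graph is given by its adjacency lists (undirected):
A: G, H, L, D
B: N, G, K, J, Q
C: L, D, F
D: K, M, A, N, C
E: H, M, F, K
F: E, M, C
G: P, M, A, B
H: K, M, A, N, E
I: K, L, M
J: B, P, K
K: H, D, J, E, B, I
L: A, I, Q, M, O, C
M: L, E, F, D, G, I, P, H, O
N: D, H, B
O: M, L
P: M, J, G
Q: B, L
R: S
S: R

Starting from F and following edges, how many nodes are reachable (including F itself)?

17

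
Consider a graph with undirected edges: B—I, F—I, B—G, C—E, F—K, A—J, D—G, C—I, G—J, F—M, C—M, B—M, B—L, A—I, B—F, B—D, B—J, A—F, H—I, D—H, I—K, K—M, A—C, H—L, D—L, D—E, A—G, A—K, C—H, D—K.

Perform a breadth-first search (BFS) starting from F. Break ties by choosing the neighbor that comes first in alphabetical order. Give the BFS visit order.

F → A → B → I → K → M → C → G → J → D → L → H → E

Visit F; enqueue A, B, I, K, M → queue [A, B, I, K, M]
Visit A; enqueue C, G, J → queue [B, I, K, M, C, G, J]
Visit B; enqueue D, L → queue [I, K, M, C, G, J, D, L]
Visit I; enqueue H → queue [K, M, C, G, J, D, L, H]
Visit K → queue [M, C, G, J, D, L, H]
Visit M → queue [C, G, J, D, L, H]
Visit C; enqueue E → queue [G, J, D, L, H, E]
Visit G → queue [J, D, L, H, E]
Visit J → queue [D, L, H, E]
Visit D → queue [L, H, E]
Visit L → queue [H, E]
Visit H → queue [E]
Visit E → queue []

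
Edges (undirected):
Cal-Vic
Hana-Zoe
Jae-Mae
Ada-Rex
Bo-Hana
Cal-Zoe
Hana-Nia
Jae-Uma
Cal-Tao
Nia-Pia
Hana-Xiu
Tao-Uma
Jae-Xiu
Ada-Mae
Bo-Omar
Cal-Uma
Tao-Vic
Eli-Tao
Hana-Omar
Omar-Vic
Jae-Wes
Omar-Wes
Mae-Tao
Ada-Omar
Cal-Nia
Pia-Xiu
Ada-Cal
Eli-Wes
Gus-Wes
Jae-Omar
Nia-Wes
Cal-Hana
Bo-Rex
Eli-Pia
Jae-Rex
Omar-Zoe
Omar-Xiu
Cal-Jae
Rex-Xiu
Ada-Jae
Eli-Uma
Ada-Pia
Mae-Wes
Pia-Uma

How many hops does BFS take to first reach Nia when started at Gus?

2

Level 0: Gus
Level 1: Wes
Level 2: Eli, Jae, Mae, Nia, Omar
Level 3: Ada, Bo, Cal, Hana, Pia, Rex, Tao, Uma, Vic, Xiu, Zoe
Nia first appears at level 2.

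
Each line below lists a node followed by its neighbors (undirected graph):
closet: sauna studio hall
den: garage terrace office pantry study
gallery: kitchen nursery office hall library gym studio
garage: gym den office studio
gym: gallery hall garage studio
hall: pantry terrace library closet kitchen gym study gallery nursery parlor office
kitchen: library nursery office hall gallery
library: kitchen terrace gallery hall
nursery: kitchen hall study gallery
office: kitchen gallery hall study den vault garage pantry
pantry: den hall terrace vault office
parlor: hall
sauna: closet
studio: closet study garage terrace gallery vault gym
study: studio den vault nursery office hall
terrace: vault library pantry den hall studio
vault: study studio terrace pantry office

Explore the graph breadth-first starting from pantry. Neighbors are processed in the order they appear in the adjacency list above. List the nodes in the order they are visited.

pantry, den, hall, terrace, vault, office, garage, study, library, closet, kitchen, gym, gallery, nursery, parlor, studio, sauna

Visit pantry; enqueue den, hall, terrace, vault, office → queue [den, hall, terrace, vault, office]
Visit den; enqueue garage, study → queue [hall, terrace, vault, office, garage, study]
Visit hall; enqueue library, closet, kitchen, gym, gallery, nursery, parlor → queue [terrace, vault, office, garage, study, library, closet, kitchen, gym, gallery, nursery, parlor]
Visit terrace; enqueue studio → queue [vault, office, garage, study, library, closet, kitchen, gym, gallery, nursery, parlor, studio]
Visit vault → queue [office, garage, study, library, closet, kitchen, gym, gallery, nursery, parlor, studio]
Visit office → queue [garage, study, library, closet, kitchen, gym, gallery, nursery, parlor, studio]
Visit garage → queue [study, library, closet, kitchen, gym, gallery, nursery, parlor, studio]
Visit study → queue [library, closet, kitchen, gym, gallery, nursery, parlor, studio]
Visit library → queue [closet, kitchen, gym, gallery, nursery, parlor, studio]
Visit closet; enqueue sauna → queue [kitchen, gym, gallery, nursery, parlor, studio, sauna]
Visit kitchen → queue [gym, gallery, nursery, parlor, studio, sauna]
Visit gym → queue [gallery, nursery, parlor, studio, sauna]
Visit gallery → queue [nursery, parlor, studio, sauna]
Visit nursery → queue [parlor, studio, sauna]
Visit parlor → queue [studio, sauna]
Visit studio → queue [sauna]
Visit sauna → queue []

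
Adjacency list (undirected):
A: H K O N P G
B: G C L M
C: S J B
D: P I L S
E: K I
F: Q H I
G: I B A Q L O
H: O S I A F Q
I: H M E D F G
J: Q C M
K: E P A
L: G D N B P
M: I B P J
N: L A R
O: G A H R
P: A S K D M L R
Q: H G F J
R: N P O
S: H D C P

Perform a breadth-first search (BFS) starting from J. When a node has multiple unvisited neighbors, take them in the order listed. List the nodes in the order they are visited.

Visit J; enqueue Q, C, M → queue [Q, C, M]
Visit Q; enqueue H, G, F → queue [C, M, H, G, F]
Visit C; enqueue S, B → queue [M, H, G, F, S, B]
Visit M; enqueue I, P → queue [H, G, F, S, B, I, P]
Visit H; enqueue O, A → queue [G, F, S, B, I, P, O, A]
Visit G; enqueue L → queue [F, S, B, I, P, O, A, L]
Visit F → queue [S, B, I, P, O, A, L]
Visit S; enqueue D → queue [B, I, P, O, A, L, D]
Visit B → queue [I, P, O, A, L, D]
Visit I; enqueue E → queue [P, O, A, L, D, E]
Visit P; enqueue K, R → queue [O, A, L, D, E, K, R]
Visit O → queue [A, L, D, E, K, R]
Visit A; enqueue N → queue [L, D, E, K, R, N]
Visit L → queue [D, E, K, R, N]
Visit D → queue [E, K, R, N]
Visit E → queue [K, R, N]
Visit K → queue [R, N]
Visit R → queue [N]
Visit N → queue []

J, Q, C, M, H, G, F, S, B, I, P, O, A, L, D, E, K, R, N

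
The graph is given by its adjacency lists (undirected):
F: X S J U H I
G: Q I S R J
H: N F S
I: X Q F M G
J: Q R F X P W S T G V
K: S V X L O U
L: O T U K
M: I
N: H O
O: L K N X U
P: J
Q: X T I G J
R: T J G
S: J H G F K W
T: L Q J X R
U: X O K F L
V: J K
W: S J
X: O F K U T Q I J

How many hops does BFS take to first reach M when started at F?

Level 0: F
Level 1: H, I, J, S, U, X
Level 2: G, K, L, M, N, O, P, Q, R, T, V, W
M first appears at level 2.

2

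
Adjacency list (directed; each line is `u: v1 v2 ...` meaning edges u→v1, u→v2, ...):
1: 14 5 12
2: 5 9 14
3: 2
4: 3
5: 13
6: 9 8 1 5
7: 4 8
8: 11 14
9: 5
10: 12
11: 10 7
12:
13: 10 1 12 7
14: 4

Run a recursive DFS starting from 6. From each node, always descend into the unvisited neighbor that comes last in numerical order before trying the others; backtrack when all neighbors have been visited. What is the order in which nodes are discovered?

Visit 6
6 → 9
9 → 5
5 → 13
13 → 12
13 → 10
13 → 7
7 → 8
8 → 14
14 → 4
4 → 3
3 → 2
8 → 11
13 → 1

6, 9, 5, 13, 12, 10, 7, 8, 14, 4, 3, 2, 11, 1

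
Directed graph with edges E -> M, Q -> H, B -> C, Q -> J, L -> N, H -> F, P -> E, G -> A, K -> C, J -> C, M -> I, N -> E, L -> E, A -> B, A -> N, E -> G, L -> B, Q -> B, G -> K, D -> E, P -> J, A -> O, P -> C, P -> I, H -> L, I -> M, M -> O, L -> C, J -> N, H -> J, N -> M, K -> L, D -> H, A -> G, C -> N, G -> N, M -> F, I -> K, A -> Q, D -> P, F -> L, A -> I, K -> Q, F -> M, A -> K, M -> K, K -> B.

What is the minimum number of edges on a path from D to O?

3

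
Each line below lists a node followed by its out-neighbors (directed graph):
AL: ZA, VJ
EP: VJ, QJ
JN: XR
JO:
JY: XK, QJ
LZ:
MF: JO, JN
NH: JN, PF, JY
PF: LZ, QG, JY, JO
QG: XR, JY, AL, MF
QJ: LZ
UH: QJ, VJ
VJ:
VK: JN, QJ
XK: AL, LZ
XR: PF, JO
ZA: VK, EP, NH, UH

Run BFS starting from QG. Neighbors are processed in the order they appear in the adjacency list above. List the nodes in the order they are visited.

Visit QG; enqueue XR, JY, AL, MF → queue [XR, JY, AL, MF]
Visit XR; enqueue PF, JO → queue [JY, AL, MF, PF, JO]
Visit JY; enqueue XK, QJ → queue [AL, MF, PF, JO, XK, QJ]
Visit AL; enqueue ZA, VJ → queue [MF, PF, JO, XK, QJ, ZA, VJ]
Visit MF; enqueue JN → queue [PF, JO, XK, QJ, ZA, VJ, JN]
Visit PF; enqueue LZ → queue [JO, XK, QJ, ZA, VJ, JN, LZ]
Visit JO → queue [XK, QJ, ZA, VJ, JN, LZ]
Visit XK → queue [QJ, ZA, VJ, JN, LZ]
Visit QJ → queue [ZA, VJ, JN, LZ]
Visit ZA; enqueue VK, EP, NH, UH → queue [VJ, JN, LZ, VK, EP, NH, UH]
Visit VJ → queue [JN, LZ, VK, EP, NH, UH]
Visit JN → queue [LZ, VK, EP, NH, UH]
Visit LZ → queue [VK, EP, NH, UH]
Visit VK → queue [EP, NH, UH]
Visit EP → queue [NH, UH]
Visit NH → queue [UH]
Visit UH → queue []

QG XR JY AL MF PF JO XK QJ ZA VJ JN LZ VK EP NH UH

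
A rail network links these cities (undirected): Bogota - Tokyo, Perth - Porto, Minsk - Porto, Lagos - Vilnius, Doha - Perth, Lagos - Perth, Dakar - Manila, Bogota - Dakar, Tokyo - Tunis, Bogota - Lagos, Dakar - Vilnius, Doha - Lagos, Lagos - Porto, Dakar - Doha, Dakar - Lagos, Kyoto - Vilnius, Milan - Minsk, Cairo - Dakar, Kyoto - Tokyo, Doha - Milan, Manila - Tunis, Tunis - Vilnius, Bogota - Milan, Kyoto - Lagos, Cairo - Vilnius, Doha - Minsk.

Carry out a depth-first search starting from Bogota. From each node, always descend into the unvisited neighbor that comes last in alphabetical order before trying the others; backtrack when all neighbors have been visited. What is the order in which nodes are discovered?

Visit Bogota
Bogota → Tokyo
Tokyo → Tunis
Tunis → Vilnius
Vilnius → Lagos
Lagos → Porto
Porto → Perth
Perth → Doha
Doha → Minsk
Minsk → Milan
Doha → Dakar
Dakar → Manila
Dakar → Cairo
Lagos → Kyoto

Bogota → Tokyo → Tunis → Vilnius → Lagos → Porto → Perth → Doha → Minsk → Milan → Dakar → Manila → Cairo → Kyoto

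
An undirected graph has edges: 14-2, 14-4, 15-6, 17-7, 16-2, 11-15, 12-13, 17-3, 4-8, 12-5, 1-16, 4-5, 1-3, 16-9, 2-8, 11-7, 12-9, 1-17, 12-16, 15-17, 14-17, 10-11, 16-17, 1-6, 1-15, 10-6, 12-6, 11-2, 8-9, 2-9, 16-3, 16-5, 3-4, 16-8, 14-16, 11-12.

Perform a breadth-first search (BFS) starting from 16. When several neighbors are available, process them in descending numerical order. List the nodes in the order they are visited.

16 17 14 12 9 8 5 3 2 1 15 7 4 13 11 6 10

Visit 16; enqueue 17, 14, 12, 9, 8, 5, 3, 2, 1 → queue [17, 14, 12, 9, 8, 5, 3, 2, 1]
Visit 17; enqueue 15, 7 → queue [14, 12, 9, 8, 5, 3, 2, 1, 15, 7]
Visit 14; enqueue 4 → queue [12, 9, 8, 5, 3, 2, 1, 15, 7, 4]
Visit 12; enqueue 13, 11, 6 → queue [9, 8, 5, 3, 2, 1, 15, 7, 4, 13, 11, 6]
Visit 9 → queue [8, 5, 3, 2, 1, 15, 7, 4, 13, 11, 6]
Visit 8 → queue [5, 3, 2, 1, 15, 7, 4, 13, 11, 6]
Visit 5 → queue [3, 2, 1, 15, 7, 4, 13, 11, 6]
Visit 3 → queue [2, 1, 15, 7, 4, 13, 11, 6]
Visit 2 → queue [1, 15, 7, 4, 13, 11, 6]
Visit 1 → queue [15, 7, 4, 13, 11, 6]
Visit 15 → queue [7, 4, 13, 11, 6]
Visit 7 → queue [4, 13, 11, 6]
Visit 4 → queue [13, 11, 6]
Visit 13 → queue [11, 6]
Visit 11; enqueue 10 → queue [6, 10]
Visit 6 → queue [10]
Visit 10 → queue []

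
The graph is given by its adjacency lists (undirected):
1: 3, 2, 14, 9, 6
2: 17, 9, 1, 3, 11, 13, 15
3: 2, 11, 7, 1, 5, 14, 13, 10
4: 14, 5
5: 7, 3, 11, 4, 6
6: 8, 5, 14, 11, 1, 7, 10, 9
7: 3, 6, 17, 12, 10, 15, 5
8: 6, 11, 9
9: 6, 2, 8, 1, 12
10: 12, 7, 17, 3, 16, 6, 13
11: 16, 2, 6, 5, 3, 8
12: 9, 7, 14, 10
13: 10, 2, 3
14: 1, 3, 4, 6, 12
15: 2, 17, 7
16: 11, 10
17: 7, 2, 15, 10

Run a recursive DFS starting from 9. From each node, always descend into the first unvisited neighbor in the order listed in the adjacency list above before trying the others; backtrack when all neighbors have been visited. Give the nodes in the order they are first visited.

Visit 9
9 → 6
6 → 8
8 → 11
11 → 16
16 → 10
10 → 12
12 → 7
7 → 3
3 → 2
2 → 17
17 → 15
2 → 1
1 → 14
14 → 4
4 → 5
2 → 13

9, 6, 8, 11, 16, 10, 12, 7, 3, 2, 17, 15, 1, 14, 4, 5, 13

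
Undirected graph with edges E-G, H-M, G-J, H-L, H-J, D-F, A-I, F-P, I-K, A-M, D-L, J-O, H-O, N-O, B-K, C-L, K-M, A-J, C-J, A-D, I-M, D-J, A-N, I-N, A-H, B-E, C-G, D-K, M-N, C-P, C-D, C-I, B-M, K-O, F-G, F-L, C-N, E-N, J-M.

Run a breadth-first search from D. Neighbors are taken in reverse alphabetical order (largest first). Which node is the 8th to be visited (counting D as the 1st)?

Visit D; enqueue L, K, J, F, C, A → queue [L, K, J, F, C, A]
Visit L; enqueue H → queue [K, J, F, C, A, H]
Visit K; enqueue O, M, I, B → queue [J, F, C, A, H, O, M, I, B]
Visit J; enqueue G → queue [F, C, A, H, O, M, I, B, G]
Visit F; enqueue P → queue [C, A, H, O, M, I, B, G, P]
Visit C; enqueue N → queue [A, H, O, M, I, B, G, P, N]
Visit A → queue [H, O, M, I, B, G, P, N]
Visit H → queue [O, M, I, B, G, P, N]
Visit O → queue [M, I, B, G, P, N]
Visit M → queue [I, B, G, P, N]
Visit I → queue [B, G, P, N]
Visit B; enqueue E → queue [G, P, N, E]
Visit G → queue [P, N, E]
Visit P → queue [N, E]
Visit N → queue [E]
Visit E → queue []

Visit order: D, L, K, J, F, C, A, H, O, M, I, B, G, P, N, E

H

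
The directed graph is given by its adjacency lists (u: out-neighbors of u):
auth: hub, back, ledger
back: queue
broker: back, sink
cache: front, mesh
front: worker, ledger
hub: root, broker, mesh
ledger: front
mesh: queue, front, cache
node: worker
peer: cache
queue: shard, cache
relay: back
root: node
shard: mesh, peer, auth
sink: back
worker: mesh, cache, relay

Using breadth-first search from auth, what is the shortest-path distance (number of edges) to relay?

4

Level 0: auth
Level 1: back, hub, ledger
Level 2: broker, front, mesh, queue, root
Level 3: cache, node, shard, sink, worker
Level 4: peer, relay
relay first appears at level 4.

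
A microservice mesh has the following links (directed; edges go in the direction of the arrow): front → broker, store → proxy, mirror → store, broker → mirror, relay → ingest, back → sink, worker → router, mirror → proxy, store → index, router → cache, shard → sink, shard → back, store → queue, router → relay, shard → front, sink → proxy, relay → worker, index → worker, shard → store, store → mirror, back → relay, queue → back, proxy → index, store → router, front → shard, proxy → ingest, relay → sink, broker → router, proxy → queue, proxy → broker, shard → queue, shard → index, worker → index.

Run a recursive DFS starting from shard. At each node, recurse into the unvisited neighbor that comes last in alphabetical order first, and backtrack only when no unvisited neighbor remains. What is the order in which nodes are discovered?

shard, store, router, relay, worker, index, sink, proxy, queue, back, ingest, broker, mirror, cache, front

Visit shard
shard → store
store → router
router → relay
relay → worker
worker → index
relay → sink
sink → proxy
proxy → queue
queue → back
proxy → ingest
proxy → broker
broker → mirror
router → cache
shard → front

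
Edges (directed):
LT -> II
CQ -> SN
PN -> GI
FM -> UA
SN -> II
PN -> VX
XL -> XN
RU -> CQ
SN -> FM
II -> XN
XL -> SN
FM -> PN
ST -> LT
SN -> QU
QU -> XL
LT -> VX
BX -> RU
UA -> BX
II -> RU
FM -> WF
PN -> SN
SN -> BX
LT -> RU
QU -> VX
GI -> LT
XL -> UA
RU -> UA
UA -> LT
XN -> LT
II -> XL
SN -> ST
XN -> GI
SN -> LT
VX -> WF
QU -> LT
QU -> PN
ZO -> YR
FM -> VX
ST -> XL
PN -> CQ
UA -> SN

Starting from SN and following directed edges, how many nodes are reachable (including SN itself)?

BFS from SN visits: SN, BX, FM, II, LT, QU, ST, RU, PN, UA, VX, WF, XL, XN, CQ, GI
Reachable nodes: 16 of 18 total.

16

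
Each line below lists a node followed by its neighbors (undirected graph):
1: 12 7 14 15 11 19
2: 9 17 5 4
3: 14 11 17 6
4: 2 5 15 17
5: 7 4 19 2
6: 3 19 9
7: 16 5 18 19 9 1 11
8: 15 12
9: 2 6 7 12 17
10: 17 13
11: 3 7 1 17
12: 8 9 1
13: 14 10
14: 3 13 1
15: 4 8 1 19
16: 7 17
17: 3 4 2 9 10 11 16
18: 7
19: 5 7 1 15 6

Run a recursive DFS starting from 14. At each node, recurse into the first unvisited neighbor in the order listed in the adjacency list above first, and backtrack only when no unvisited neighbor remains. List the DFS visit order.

Visit 14
14 → 3
3 → 11
11 → 7
7 → 16
16 → 17
17 → 4
4 → 2
2 → 9
9 → 6
6 → 19
19 → 5
19 → 1
1 → 12
12 → 8
8 → 15
17 → 10
10 → 13
7 → 18

14, 3, 11, 7, 16, 17, 4, 2, 9, 6, 19, 5, 1, 12, 8, 15, 10, 13, 18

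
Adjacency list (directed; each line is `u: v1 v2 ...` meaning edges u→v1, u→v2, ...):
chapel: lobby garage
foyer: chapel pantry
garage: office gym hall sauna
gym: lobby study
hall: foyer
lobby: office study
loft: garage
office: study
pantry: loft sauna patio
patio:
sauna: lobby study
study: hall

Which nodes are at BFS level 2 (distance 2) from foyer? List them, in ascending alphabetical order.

Level 0: foyer
Level 1: chapel, pantry
Level 2: garage, lobby, loft, patio, sauna
Level 3: gym, hall, office, study

garage, lobby, loft, patio, sauna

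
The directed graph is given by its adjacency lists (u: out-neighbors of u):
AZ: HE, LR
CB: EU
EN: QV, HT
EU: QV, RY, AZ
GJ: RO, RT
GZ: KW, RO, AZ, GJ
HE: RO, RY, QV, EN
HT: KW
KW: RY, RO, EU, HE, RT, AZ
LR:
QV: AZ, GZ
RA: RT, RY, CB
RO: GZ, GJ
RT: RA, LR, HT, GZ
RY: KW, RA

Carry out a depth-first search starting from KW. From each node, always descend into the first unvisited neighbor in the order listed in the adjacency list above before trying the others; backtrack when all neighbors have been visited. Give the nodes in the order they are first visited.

KW, RY, RA, RT, LR, HT, GZ, RO, GJ, AZ, HE, QV, EN, CB, EU

Visit KW
KW → RY
RY → RA
RA → RT
RT → LR
RT → HT
RT → GZ
GZ → RO
RO → GJ
GZ → AZ
AZ → HE
HE → QV
HE → EN
RA → CB
CB → EU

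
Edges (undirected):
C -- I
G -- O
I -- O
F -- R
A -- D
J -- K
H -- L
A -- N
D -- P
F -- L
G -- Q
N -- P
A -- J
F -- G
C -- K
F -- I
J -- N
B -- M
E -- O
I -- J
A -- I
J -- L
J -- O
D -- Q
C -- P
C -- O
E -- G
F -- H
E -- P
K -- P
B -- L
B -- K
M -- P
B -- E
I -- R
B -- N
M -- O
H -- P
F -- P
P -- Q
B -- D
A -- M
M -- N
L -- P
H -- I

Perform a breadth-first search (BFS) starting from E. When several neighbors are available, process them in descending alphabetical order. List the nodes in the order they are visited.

E, P, O, G, B, Q, N, M, L, K, H, F, D, C, J, I, A, R

Visit E; enqueue P, O, G, B → queue [P, O, G, B]
Visit P; enqueue Q, N, M, L, K, H, F, D, C → queue [O, G, B, Q, N, M, L, K, H, F, D, C]
Visit O; enqueue J, I → queue [G, B, Q, N, M, L, K, H, F, D, C, J, I]
Visit G → queue [B, Q, N, M, L, K, H, F, D, C, J, I]
Visit B → queue [Q, N, M, L, K, H, F, D, C, J, I]
Visit Q → queue [N, M, L, K, H, F, D, C, J, I]
Visit N; enqueue A → queue [M, L, K, H, F, D, C, J, I, A]
Visit M → queue [L, K, H, F, D, C, J, I, A]
Visit L → queue [K, H, F, D, C, J, I, A]
Visit K → queue [H, F, D, C, J, I, A]
Visit H → queue [F, D, C, J, I, A]
Visit F; enqueue R → queue [D, C, J, I, A, R]
Visit D → queue [C, J, I, A, R]
Visit C → queue [J, I, A, R]
Visit J → queue [I, A, R]
Visit I → queue [A, R]
Visit A → queue [R]
Visit R → queue []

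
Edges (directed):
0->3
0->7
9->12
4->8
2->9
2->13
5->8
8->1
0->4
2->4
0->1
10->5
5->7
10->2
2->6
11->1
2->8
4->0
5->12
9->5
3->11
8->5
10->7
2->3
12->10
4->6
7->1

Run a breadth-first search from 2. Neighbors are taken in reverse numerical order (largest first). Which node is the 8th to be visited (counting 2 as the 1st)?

12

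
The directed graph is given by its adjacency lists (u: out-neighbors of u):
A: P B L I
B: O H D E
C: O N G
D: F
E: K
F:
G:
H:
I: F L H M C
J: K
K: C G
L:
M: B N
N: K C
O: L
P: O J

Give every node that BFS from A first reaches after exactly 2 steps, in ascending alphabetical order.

Level 0: A
Level 1: B, I, L, P
Level 2: C, D, E, F, H, J, M, O
Level 3: G, K, N

C, D, E, F, H, J, M, O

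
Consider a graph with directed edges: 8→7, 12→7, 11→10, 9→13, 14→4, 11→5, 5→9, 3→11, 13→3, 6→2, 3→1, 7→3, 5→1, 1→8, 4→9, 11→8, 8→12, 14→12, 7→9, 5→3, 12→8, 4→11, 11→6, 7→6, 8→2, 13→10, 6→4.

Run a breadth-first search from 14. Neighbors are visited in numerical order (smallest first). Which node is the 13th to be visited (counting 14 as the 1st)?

2

Visit 14; enqueue 4, 12 → queue [4, 12]
Visit 4; enqueue 9, 11 → queue [12, 9, 11]
Visit 12; enqueue 7, 8 → queue [9, 11, 7, 8]
Visit 9; enqueue 13 → queue [11, 7, 8, 13]
Visit 11; enqueue 5, 6, 10 → queue [7, 8, 13, 5, 6, 10]
Visit 7; enqueue 3 → queue [8, 13, 5, 6, 10, 3]
Visit 8; enqueue 2 → queue [13, 5, 6, 10, 3, 2]
Visit 13 → queue [5, 6, 10, 3, 2]
Visit 5; enqueue 1 → queue [6, 10, 3, 2, 1]
Visit 6 → queue [10, 3, 2, 1]
Visit 10 → queue [3, 2, 1]
Visit 3 → queue [2, 1]
Visit 2 → queue [1]
Visit 1 → queue []

Visit order: 14, 4, 12, 9, 11, 7, 8, 13, 5, 6, 10, 3, 2, 1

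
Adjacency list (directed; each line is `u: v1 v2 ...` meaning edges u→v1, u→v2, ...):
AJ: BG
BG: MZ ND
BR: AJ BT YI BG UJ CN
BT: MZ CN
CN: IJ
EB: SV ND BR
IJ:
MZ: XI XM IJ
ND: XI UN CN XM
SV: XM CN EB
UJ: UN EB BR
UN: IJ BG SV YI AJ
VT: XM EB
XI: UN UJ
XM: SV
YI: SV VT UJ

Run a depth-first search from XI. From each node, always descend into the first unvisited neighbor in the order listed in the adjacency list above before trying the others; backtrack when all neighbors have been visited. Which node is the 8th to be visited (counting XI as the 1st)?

Visit XI
XI → UN
UN → IJ
UN → BG
BG → MZ
MZ → XM
XM → SV
SV → CN
SV → EB
EB → ND
EB → BR
BR → AJ
BR → BT
BR → YI
YI → VT
YI → UJ

Visit order: XI, UN, IJ, BG, MZ, XM, SV, CN, EB, ND, BR, AJ, BT, YI, VT, UJ

CN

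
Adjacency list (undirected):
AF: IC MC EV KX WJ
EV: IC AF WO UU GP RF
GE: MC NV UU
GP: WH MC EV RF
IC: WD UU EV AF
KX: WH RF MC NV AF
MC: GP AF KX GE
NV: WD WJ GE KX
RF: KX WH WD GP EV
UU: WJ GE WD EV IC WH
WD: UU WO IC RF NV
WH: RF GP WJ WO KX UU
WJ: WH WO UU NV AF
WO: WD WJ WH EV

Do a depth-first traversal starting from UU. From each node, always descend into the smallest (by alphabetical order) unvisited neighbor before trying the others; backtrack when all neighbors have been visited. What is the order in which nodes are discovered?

UU, EV, AF, IC, WD, NV, GE, MC, GP, RF, KX, WH, WJ, WO

Visit UU
UU → EV
EV → AF
AF → IC
IC → WD
WD → NV
NV → GE
GE → MC
MC → GP
GP → RF
RF → KX
KX → WH
WH → WJ
WJ → WO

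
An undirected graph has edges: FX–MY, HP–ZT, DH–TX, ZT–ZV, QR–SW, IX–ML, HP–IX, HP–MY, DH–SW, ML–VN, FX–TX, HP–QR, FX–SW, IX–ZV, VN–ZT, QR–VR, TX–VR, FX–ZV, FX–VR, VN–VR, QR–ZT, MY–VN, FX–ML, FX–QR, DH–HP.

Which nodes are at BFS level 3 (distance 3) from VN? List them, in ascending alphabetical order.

Level 0: VN
Level 1: ML, MY, VR, ZT
Level 2: FX, HP, IX, QR, TX, ZV
Level 3: DH, SW

DH, SW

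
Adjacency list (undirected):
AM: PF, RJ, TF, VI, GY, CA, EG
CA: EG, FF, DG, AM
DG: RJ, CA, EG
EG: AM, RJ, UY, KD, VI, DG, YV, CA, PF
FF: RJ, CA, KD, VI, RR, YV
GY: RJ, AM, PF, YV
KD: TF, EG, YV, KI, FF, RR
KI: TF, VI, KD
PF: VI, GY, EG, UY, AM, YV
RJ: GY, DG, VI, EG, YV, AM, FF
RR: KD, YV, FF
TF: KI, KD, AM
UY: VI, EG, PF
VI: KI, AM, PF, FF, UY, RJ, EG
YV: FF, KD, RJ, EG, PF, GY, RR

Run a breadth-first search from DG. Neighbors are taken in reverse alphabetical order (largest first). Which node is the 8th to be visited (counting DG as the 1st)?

FF

Visit DG; enqueue RJ, EG, CA → queue [RJ, EG, CA]
Visit RJ; enqueue YV, VI, GY, FF, AM → queue [EG, CA, YV, VI, GY, FF, AM]
Visit EG; enqueue UY, PF, KD → queue [CA, YV, VI, GY, FF, AM, UY, PF, KD]
Visit CA → queue [YV, VI, GY, FF, AM, UY, PF, KD]
Visit YV; enqueue RR → queue [VI, GY, FF, AM, UY, PF, KD, RR]
Visit VI; enqueue KI → queue [GY, FF, AM, UY, PF, KD, RR, KI]
Visit GY → queue [FF, AM, UY, PF, KD, RR, KI]
Visit FF → queue [AM, UY, PF, KD, RR, KI]
Visit AM; enqueue TF → queue [UY, PF, KD, RR, KI, TF]
Visit UY → queue [PF, KD, RR, KI, TF]
Visit PF → queue [KD, RR, KI, TF]
Visit KD → queue [RR, KI, TF]
Visit RR → queue [KI, TF]
Visit KI → queue [TF]
Visit TF → queue []

Visit order: DG, RJ, EG, CA, YV, VI, GY, FF, AM, UY, PF, KD, RR, KI, TF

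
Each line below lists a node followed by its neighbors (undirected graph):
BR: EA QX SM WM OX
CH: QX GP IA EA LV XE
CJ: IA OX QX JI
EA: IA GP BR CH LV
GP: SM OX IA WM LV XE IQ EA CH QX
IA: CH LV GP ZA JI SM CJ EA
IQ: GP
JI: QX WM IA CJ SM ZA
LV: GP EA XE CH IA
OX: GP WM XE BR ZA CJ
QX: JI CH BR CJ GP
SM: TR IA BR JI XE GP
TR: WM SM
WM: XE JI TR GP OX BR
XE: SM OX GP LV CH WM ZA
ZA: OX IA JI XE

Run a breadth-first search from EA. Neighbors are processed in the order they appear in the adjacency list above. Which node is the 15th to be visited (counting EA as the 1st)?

QX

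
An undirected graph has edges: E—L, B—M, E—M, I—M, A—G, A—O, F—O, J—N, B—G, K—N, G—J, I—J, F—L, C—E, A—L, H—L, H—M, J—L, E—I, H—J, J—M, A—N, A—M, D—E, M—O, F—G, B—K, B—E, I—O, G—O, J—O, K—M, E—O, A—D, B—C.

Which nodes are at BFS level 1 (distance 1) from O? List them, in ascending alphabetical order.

A, E, F, G, I, J, M

Level 0: O
Level 1: A, E, F, G, I, J, M
Level 2: B, C, D, H, K, L, N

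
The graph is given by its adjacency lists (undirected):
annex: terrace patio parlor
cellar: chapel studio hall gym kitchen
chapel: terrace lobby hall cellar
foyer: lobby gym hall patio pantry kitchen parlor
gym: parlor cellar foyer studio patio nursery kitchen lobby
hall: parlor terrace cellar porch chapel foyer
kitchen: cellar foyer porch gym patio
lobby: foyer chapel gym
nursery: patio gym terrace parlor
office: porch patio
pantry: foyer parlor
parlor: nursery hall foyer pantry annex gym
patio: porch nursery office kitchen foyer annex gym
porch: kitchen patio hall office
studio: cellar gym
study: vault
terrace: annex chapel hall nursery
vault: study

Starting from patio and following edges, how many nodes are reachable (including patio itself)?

BFS from patio visits: patio, porch, nursery, office, kitchen, foyer, annex, gym, hall, terrace, parlor, cellar, lobby, pantry, studio, chapel
Reachable nodes: 16 of 18 total.

16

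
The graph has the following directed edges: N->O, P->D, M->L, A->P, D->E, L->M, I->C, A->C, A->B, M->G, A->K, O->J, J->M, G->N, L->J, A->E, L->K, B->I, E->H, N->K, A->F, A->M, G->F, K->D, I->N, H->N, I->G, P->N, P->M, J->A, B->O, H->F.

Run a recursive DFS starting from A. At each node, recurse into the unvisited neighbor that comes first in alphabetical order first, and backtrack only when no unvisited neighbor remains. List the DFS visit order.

Visit A
A → B
B → I
I → C
I → G
G → F
G → N
N → K
K → D
D → E
E → H
N → O
O → J
J → M
M → L
A → P

A → B → I → C → G → F → N → K → D → E → H → O → J → M → L → P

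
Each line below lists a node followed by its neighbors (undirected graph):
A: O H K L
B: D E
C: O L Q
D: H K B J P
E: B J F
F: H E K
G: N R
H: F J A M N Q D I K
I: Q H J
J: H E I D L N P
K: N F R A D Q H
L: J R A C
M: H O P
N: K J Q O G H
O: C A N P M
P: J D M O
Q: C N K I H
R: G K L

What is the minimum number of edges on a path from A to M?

Level 0: A
Level 1: H, K, L, O
Level 2: C, D, F, I, J, M, N, P, Q, R
Level 3: B, E, G
M first appears at level 2.

2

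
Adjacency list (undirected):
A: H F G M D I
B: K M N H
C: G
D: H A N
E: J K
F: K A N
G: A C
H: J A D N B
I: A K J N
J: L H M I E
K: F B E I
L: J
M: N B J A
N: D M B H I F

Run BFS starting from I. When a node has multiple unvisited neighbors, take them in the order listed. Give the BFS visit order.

I -> A -> K -> J -> N -> H -> F -> G -> M -> D -> B -> E -> L -> C

Visit I; enqueue A, K, J, N → queue [A, K, J, N]
Visit A; enqueue H, F, G, M, D → queue [K, J, N, H, F, G, M, D]
Visit K; enqueue B, E → queue [J, N, H, F, G, M, D, B, E]
Visit J; enqueue L → queue [N, H, F, G, M, D, B, E, L]
Visit N → queue [H, F, G, M, D, B, E, L]
Visit H → queue [F, G, M, D, B, E, L]
Visit F → queue [G, M, D, B, E, L]
Visit G; enqueue C → queue [M, D, B, E, L, C]
Visit M → queue [D, B, E, L, C]
Visit D → queue [B, E, L, C]
Visit B → queue [E, L, C]
Visit E → queue [L, C]
Visit L → queue [C]
Visit C → queue []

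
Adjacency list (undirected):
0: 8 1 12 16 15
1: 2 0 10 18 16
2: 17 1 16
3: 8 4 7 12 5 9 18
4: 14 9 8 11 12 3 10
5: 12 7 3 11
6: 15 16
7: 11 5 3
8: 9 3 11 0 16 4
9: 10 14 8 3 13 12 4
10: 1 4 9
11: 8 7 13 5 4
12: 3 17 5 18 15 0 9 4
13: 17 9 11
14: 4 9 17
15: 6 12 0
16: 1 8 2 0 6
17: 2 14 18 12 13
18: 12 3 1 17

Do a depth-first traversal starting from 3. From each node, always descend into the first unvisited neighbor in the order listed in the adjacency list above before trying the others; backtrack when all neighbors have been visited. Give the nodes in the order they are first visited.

3 8 9 10 1 2 17 14 4 11 7 5 12 18 15 6 16 0 13

Visit 3
3 → 8
8 → 9
9 → 10
10 → 1
1 → 2
2 → 17
17 → 14
14 → 4
4 → 11
11 → 7
7 → 5
5 → 12
12 → 18
12 → 15
15 → 6
6 → 16
16 → 0
11 → 13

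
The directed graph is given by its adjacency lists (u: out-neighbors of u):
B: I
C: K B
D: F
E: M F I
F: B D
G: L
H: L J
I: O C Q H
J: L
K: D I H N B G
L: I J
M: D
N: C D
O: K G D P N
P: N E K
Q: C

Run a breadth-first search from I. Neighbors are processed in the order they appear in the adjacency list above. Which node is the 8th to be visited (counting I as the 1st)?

D

Visit I; enqueue O, C, Q, H → queue [O, C, Q, H]
Visit O; enqueue K, G, D, P, N → queue [C, Q, H, K, G, D, P, N]
Visit C; enqueue B → queue [Q, H, K, G, D, P, N, B]
Visit Q → queue [H, K, G, D, P, N, B]
Visit H; enqueue L, J → queue [K, G, D, P, N, B, L, J]
Visit K → queue [G, D, P, N, B, L, J]
Visit G → queue [D, P, N, B, L, J]
Visit D; enqueue F → queue [P, N, B, L, J, F]
Visit P; enqueue E → queue [N, B, L, J, F, E]
Visit N → queue [B, L, J, F, E]
Visit B → queue [L, J, F, E]
Visit L → queue [J, F, E]
Visit J → queue [F, E]
Visit F → queue [E]
Visit E; enqueue M → queue [M]
Visit M → queue []

Visit order: I, O, C, Q, H, K, G, D, P, N, B, L, J, F, E, M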